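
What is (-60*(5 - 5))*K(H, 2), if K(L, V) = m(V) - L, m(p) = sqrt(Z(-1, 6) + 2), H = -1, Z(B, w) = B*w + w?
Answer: 0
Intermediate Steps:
Z(B, w) = w + B*w
m(p) = sqrt(2) (m(p) = sqrt(6*(1 - 1) + 2) = sqrt(6*0 + 2) = sqrt(0 + 2) = sqrt(2))
K(L, V) = sqrt(2) - L
(-60*(5 - 5))*K(H, 2) = (-60*(5 - 5))*(sqrt(2) - 1*(-1)) = (-60*0)*(sqrt(2) + 1) = (-30*0)*(1 + sqrt(2)) = 0*(1 + sqrt(2)) = 0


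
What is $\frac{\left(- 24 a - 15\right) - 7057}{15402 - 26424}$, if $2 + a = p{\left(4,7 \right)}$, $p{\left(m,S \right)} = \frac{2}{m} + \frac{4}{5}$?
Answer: $\frac{17638}{27555} \approx 0.6401$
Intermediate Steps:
$p{\left(m,S \right)} = \frac{4}{5} + \frac{2}{m}$ ($p{\left(m,S \right)} = \frac{2}{m} + 4 \cdot \frac{1}{5} = \frac{2}{m} + \frac{4}{5} = \frac{4}{5} + \frac{2}{m}$)
$a = - \frac{7}{10}$ ($a = -2 + \left(\frac{4}{5} + \frac{2}{4}\right) = -2 + \left(\frac{4}{5} + 2 \cdot \frac{1}{4}\right) = -2 + \left(\frac{4}{5} + \frac{1}{2}\right) = -2 + \frac{13}{10} = - \frac{7}{10} \approx -0.7$)
$\frac{\left(- 24 a - 15\right) - 7057}{15402 - 26424} = \frac{\left(\left(-24\right) \left(- \frac{7}{10}\right) - 15\right) - 7057}{15402 - 26424} = \frac{\left(\frac{84}{5} - 15\right) - 7057}{-11022} = \left(\frac{9}{5} - 7057\right) \left(- \frac{1}{11022}\right) = \left(- \frac{35276}{5}\right) \left(- \frac{1}{11022}\right) = \frac{17638}{27555}$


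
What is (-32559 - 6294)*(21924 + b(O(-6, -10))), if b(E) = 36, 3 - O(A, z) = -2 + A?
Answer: -853211880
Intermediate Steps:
O(A, z) = 5 - A (O(A, z) = 3 - (-2 + A) = 3 + (2 - A) = 5 - A)
(-32559 - 6294)*(21924 + b(O(-6, -10))) = (-32559 - 6294)*(21924 + 36) = -38853*21960 = -853211880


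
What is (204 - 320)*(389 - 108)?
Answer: -32596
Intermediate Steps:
(204 - 320)*(389 - 108) = -116*281 = -32596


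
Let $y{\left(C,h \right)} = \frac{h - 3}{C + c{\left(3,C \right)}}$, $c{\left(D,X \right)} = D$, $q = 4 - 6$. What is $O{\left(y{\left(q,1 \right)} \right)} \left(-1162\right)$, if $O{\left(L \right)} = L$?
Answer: $2324$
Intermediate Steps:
$q = -2$ ($q = 4 - 6 = -2$)
$y{\left(C,h \right)} = \frac{-3 + h}{3 + C}$ ($y{\left(C,h \right)} = \frac{h - 3}{C + 3} = \frac{-3 + h}{3 + C}$)
$O{\left(y{\left(q,1 \right)} \right)} \left(-1162\right) = \frac{-3 + 1}{3 - 2} \left(-1162\right) = 1^{-1} \left(-2\right) \left(-1162\right) = 1 \left(-2\right) \left(-1162\right) = \left(-2\right) \left(-1162\right) = 2324$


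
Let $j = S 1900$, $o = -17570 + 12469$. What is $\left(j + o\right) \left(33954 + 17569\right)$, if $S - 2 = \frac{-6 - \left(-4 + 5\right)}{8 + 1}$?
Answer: $- \frac{1288538707}{9} \approx -1.4317 \cdot 10^{8}$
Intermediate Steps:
$o = -5101$
$S = \frac{11}{9}$ ($S = 2 + \frac{-6 - \left(-4 + 5\right)}{8 + 1} = 2 + \frac{-6 - 1}{9} = 2 + \left(-6 - 1\right) \frac{1}{9} = 2 - \frac{7}{9} = \frac{11}{9} \approx 1.2222$)
$j = \frac{20900}{9}$ ($j = \frac{11}{9} \cdot 1900 = \frac{20900}{9} \approx 2322.2$)
$\left(j + o\right) \left(33954 + 17569\right) = \left(\frac{20900}{9} - 5101\right) \left(33954 + 17569\right) = \left(- \frac{25009}{9}\right) 51523 = - \frac{1288538707}{9}$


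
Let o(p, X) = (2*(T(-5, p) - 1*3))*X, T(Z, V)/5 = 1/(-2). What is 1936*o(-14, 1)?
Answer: -21296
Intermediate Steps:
T(Z, V) = -5/2 (T(Z, V) = 5/(-2) = 5*(-1/2) = -5/2)
o(p, X) = -11*X (o(p, X) = (2*(-5/2 - 1*3))*X = (2*(-5/2 - 3))*X = (2*(-11/2))*X = -11*X)
1936*o(-14, 1) = 1936*(-11*1) = 1936*(-11) = -21296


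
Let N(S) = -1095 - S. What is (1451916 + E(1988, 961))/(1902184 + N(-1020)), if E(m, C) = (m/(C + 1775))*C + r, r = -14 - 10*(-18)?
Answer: 993701705/1301042556 ≈ 0.76377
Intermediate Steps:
r = 166 (r = -14 + 180 = 166)
E(m, C) = 166 + C*m/(1775 + C) (E(m, C) = (m/(C + 1775))*C + 166 = (m/(1775 + C))*C + 166 = C*m/(1775 + C) + 166 = 166 + C*m/(1775 + C))
(1451916 + E(1988, 961))/(1902184 + N(-1020)) = (1451916 + (294650 + 166*961 + 961*1988)/(1775 + 961))/(1902184 + (-1095 - 1*(-1020))) = (1451916 + (294650 + 159526 + 1910468)/2736)/(1902184 + (-1095 + 1020)) = (1451916 + (1/2736)*2364644)/(1902184 - 75) = (1451916 + 591161/684)/1902109 = (993701705/684)*(1/1902109) = 993701705/1301042556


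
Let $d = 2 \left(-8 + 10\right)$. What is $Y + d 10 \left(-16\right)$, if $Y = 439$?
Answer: $-201$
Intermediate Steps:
$d = 4$ ($d = 2 \cdot 2 = 4$)
$Y + d 10 \left(-16\right) = 439 + 4 \cdot 10 \left(-16\right) = 439 + 4 \left(-160\right) = 439 - 640 = -201$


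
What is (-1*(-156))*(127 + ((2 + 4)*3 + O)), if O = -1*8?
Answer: 21372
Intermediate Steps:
O = -8
(-1*(-156))*(127 + ((2 + 4)*3 + O)) = (-1*(-156))*(127 + ((2 + 4)*3 - 8)) = 156*(127 + (6*3 - 8)) = 156*(127 + (18 - 8)) = 156*(127 + 10) = 156*137 = 21372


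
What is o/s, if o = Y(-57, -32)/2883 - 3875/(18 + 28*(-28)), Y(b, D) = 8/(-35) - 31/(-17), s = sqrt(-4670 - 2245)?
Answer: -6647843809*I*sqrt(6915)/9086205652650 ≈ -0.060841*I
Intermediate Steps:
s = I*sqrt(6915) (s = sqrt(-6915) = I*sqrt(6915) ≈ 83.156*I)
Y(b, D) = 949/595 (Y(b, D) = 8*(-1/35) - 31*(-1/17) = -8/35 + 31/17 = 949/595)
o = 6647843809/1313984910 (o = (949/595)/2883 - 3875/(18 + 28*(-28)) = (949/595)*(1/2883) - 3875/(18 - 784) = 949/1715385 - 3875/(-766) = 949/1715385 - 3875*(-1/766) = 949/1715385 + 3875/766 = 6647843809/1313984910 ≈ 5.0593)
o/s = 6647843809/(1313984910*((I*sqrt(6915)))) = 6647843809*(-I*sqrt(6915)/6915)/1313984910 = -6647843809*I*sqrt(6915)/9086205652650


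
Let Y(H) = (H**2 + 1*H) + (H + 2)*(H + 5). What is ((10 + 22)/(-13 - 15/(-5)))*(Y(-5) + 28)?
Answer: -768/5 ≈ -153.60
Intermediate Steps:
Y(H) = H + H**2 + (2 + H)*(5 + H) (Y(H) = (H**2 + H) + (2 + H)*(5 + H) = (H + H**2) + (2 + H)*(5 + H) = H + H**2 + (2 + H)*(5 + H))
((10 + 22)/(-13 - 15/(-5)))*(Y(-5) + 28) = ((10 + 22)/(-13 - 15/(-5)))*((10 + 2*(-5)**2 + 8*(-5)) + 28) = (32/(-13 - 15*(-1/5)))*((10 + 2*25 - 40) + 28) = (32/(-13 + 3))*((10 + 50 - 40) + 28) = (32/(-10))*(20 + 28) = (32*(-1/10))*48 = -16/5*48 = -768/5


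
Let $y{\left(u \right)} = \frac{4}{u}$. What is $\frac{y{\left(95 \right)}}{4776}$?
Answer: $\frac{1}{113430} \approx 8.816 \cdot 10^{-6}$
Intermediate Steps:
$\frac{y{\left(95 \right)}}{4776} = \frac{4 \cdot \frac{1}{95}}{4776} = 4 \cdot \frac{1}{95} \cdot \frac{1}{4776} = \frac{4}{95} \cdot \frac{1}{4776} = \frac{1}{113430}$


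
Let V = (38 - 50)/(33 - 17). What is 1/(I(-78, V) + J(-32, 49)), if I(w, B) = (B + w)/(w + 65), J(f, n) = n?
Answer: 52/2863 ≈ 0.018163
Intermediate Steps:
V = -¾ (V = -12/16 = -12*1/16 = -¾ ≈ -0.75000)
I(w, B) = (B + w)/(65 + w)
1/(I(-78, V) + J(-32, 49)) = 1/((-¾ - 78)/(65 - 78) + 49) = 1/(-315/4/(-13) + 49) = 1/(-1/13*(-315/4) + 49) = 1/(315/52 + 49) = 1/(2863/52) = 52/2863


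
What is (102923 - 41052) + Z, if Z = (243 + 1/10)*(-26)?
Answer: 277752/5 ≈ 55550.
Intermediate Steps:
Z = -31603/5 (Z = (243 + ⅒)*(-26) = (2431/10)*(-26) = -31603/5 ≈ -6320.6)
(102923 - 41052) + Z = (102923 - 41052) - 31603/5 = 61871 - 31603/5 = 277752/5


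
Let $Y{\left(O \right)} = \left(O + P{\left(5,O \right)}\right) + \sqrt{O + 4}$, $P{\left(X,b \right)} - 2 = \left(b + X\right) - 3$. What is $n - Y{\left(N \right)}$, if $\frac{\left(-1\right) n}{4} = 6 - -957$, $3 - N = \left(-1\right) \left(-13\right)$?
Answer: $-3836 - i \sqrt{6} \approx -3836.0 - 2.4495 i$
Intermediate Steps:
$N = -10$ ($N = 3 - \left(-1\right) \left(-13\right) = 3 - 13 = -10$)
$P{\left(X,b \right)} = -1 + X + b$ ($P{\left(X,b \right)} = 2 - \left(3 - X - b\right) = 2 + \left(-3 + X + b\right) = -1 + X + b$)
$Y{\left(O \right)} = 4 + \sqrt{4 + O} + 2 O$ ($Y{\left(O \right)} = \left(O + \left(-1 + 5 + O\right)\right) + \sqrt{O + 4} = \left(O + \left(4 + O\right)\right) + \sqrt{4 + O} = \left(4 + 2 O\right) + \sqrt{4 + O} = 4 + \sqrt{4 + O} + 2 O$)
$n = -3852$ ($n = - 4 \left(6 - -957\right) = - 4 \left(6 + 957\right) = \left(-4\right) 963 = -3852$)
$n - Y{\left(N \right)} = -3852 - \left(4 + \sqrt{4 - 10} + 2 \left(-10\right)\right) = -3852 - \left(4 + \sqrt{-6} - 20\right) = -3852 - \left(4 + i \sqrt{6} - 20\right) = -3852 - \left(-16 + i \sqrt{6}\right) = -3852 + \left(16 - i \sqrt{6}\right) = -3836 - i \sqrt{6}$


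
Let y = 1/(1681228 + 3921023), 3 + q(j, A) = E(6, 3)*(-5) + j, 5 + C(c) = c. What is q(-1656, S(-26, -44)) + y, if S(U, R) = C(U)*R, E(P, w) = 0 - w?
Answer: -9210100643/5602251 ≈ -1644.0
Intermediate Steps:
E(P, w) = -w
C(c) = -5 + c
S(U, R) = R*(-5 + U) (S(U, R) = (-5 + U)*R = R*(-5 + U))
q(j, A) = 12 + j (q(j, A) = -3 + (-1*3*(-5) + j) = -3 + (-3*(-5) + j) = -3 + (15 + j) = 12 + j)
y = 1/5602251 ≈ 1.7850e-7
q(-1656, S(-26, -44)) + y = (12 - 1656) + 1/5602251 = -1644 + 1/5602251 = -9210100643/5602251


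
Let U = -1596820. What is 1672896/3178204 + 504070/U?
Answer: 26731912511/126875492782 ≈ 0.21069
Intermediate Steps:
1672896/3178204 + 504070/U = 1672896/3178204 + 504070/(-1596820) = 1672896*(1/3178204) + 504070*(-1/1596820) = 418224/794551 - 50407/159682 = 26731912511/126875492782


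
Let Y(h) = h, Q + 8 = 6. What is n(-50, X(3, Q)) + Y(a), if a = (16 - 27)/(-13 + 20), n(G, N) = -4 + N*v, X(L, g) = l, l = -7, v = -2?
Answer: 59/7 ≈ 8.4286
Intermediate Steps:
Q = -2 (Q = -8 + 6 = -2)
X(L, g) = -7
n(G, N) = -4 - 2*N (n(G, N) = -4 + N*(-2) = -4 - 2*N)
a = -11/7 ≈ -1.5714
n(-50, X(3, Q)) + Y(a) = (-4 - 2*(-7)) - 11/7 = (-4 + 14) - 11/7 = 10 - 11/7 = 59/7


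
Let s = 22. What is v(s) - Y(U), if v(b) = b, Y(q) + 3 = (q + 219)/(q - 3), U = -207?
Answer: 877/35 ≈ 25.057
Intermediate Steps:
Y(q) = -3 + (219 + q)/(-3 + q) (Y(q) = -3 + (q + 219)/(q - 3) = -3 + (219 + q)/(-3 + q))
v(s) - Y(U) = 22 - 2*(114 - 1*(-207))/(-3 - 207) = 22 - 2*(114 + 207)/(-210) = 22 - 2*(-1)*321/210 = 22 - 1*(-107/35) = 22 + 107/35 = 877/35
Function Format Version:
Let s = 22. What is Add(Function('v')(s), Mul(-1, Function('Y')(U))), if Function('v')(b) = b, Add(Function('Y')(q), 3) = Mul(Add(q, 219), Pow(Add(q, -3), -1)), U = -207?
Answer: Rational(877, 35) ≈ 25.057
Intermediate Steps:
Function('Y')(q) = Add(-3, Mul(Pow(Add(-3, q), -1), Add(219, q))) (Function('Y')(q) = Add(-3, Mul(Add(q, 219), Pow(Add(q, -3), -1))) = Add(-3, Mul(Add(219, q), Pow(Add(-3, q), -1))) = Add(-3, Mul(Pow(Add(-3, q), -1), Add(219, q))))
Add(Function('v')(s), Mul(-1, Function('Y')(U))) = Add(22, Mul(-1, Mul(2, Pow(Add(-3, -207), -1), Add(114, Mul(-1, -207))))) = Add(22, Mul(-1, Mul(2, Pow(-210, -1), Add(114, 207)))) = Add(22, Mul(-1, Mul(2, Rational(-1, 210), 321))) = Add(22, Mul(-1, Rational(-107, 35))) = Add(22, Rational(107, 35)) = Rational(877, 35)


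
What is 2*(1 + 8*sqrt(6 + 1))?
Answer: 2 + 16*sqrt(7) ≈ 44.332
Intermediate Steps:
2*(1 + 8*sqrt(6 + 1)) = 2*(1 + 8*sqrt(7)) = 2 + 16*sqrt(7)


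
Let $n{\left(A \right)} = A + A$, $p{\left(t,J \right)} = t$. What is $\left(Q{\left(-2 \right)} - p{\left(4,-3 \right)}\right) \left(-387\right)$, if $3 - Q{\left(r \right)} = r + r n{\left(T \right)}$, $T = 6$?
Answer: $-9675$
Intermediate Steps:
$n{\left(A \right)} = 2 A$
$Q{\left(r \right)} = 3 - 13 r$ ($Q{\left(r \right)} = 3 - \left(r + r 2 \cdot 6\right) = 3 - \left(r + r 12\right) = 3 - \left(r + 12 r\right) = 3 - 13 r$)
$\left(Q{\left(-2 \right)} - p{\left(4,-3 \right)}\right) \left(-387\right) = \left(\left(3 - -26\right) - 4\right) \left(-387\right) = \left(\left(3 + 26\right) - 4\right) \left(-387\right) = \left(29 - 4\right) \left(-387\right) = 25 \left(-387\right) = -9675$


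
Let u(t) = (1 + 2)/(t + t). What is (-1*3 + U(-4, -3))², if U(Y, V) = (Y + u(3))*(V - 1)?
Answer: 121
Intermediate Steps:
u(t) = 3/(2*t) (u(t) = 3/((2*t)) = 3*(1/(2*t)) = 3/(2*t))
U(Y, V) = (½ + Y)*(-1 + V) (U(Y, V) = (Y + (3/2)/3)*(V - 1) = (Y + (3/2)*(⅓))*(-1 + V) = (Y + ½)*(-1 + V) = (½ + Y)*(-1 + V))
(-1*3 + U(-4, -3))² = (-1*3 + (-½ + (½)*(-3) - 1*(-4) - 3*(-4)))² = (-3 + (-½ - 3/2 + 4 + 12))² = (-3 + 14)² = 11² = 121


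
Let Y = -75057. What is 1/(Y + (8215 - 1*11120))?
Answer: -1/77962 ≈ -1.2827e-5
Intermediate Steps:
1/(Y + (8215 - 1*11120)) = 1/(-75057 + (8215 - 1*11120)) = 1/(-75057 + (8215 - 11120)) = 1/(-75057 - 2905) = 1/(-77962) = -1/77962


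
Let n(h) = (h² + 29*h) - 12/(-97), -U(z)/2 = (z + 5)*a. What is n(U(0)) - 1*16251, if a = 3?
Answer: -1573425/97 ≈ -16221.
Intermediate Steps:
U(z) = -30 - 6*z (U(z) = -2*(z + 5)*3 = -2*(5 + z)*3 = -2*(15 + 3*z) = -30 - 6*z)
n(h) = 12/97 + h² + 29*h (n(h) = (h² + 29*h) - 12*(-1/97) = (h² + 29*h) + 12/97 = 12/97 + h² + 29*h)
n(U(0)) - 1*16251 = (12/97 + (-30 - 6*0)² + 29*(-30 - 6*0)) - 1*16251 = (12/97 + (-30 + 0)² + 29*(-30 + 0)) - 16251 = (12/97 + (-30)² + 29*(-30)) - 16251 = (12/97 + 900 - 870) - 16251 = 2922/97 - 16251 = -1573425/97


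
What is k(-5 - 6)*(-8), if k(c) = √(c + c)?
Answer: -8*I*√22 ≈ -37.523*I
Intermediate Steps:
k(c) = √2*√c (k(c) = √(2*c) = √2*√c)
k(-5 - 6)*(-8) = (√2*√(-5 - 6))*(-8) = (√2*√(-11))*(-8) = (√2*(I*√11))*(-8) = (I*√22)*(-8) = -8*I*√22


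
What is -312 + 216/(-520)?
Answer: -20307/65 ≈ -312.42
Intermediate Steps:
-312 + 216/(-520) = -312 + 216*(-1/520) = -312 - 27/65 = -20307/65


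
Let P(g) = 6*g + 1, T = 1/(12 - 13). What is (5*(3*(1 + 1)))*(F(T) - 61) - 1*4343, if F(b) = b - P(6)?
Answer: -7313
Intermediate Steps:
T = -1 (T = 1/(-1) = -1)
P(g) = 1 + 6*g
F(b) = -37 + b (F(b) = b - (1 + 6*6) = b - (1 + 36) = b - 1*37 = b - 37 = -37 + b)
(5*(3*(1 + 1)))*(F(T) - 61) - 1*4343 = (5*(3*(1 + 1)))*((-37 - 1) - 61) - 1*4343 = (5*(3*2))*(-38 - 61) - 4343 = (5*6)*(-99) - 4343 = 30*(-99) - 4343 = -2970 - 4343 = -7313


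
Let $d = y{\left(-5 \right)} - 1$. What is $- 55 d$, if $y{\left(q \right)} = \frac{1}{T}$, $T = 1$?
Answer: $0$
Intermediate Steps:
$y{\left(q \right)} = 1$ ($y{\left(q \right)} = 1^{-1} = 1$)
$d = 0$ ($d = 1 - 1 = 0$)
$- 55 d = \left(-55\right) 0 = 0$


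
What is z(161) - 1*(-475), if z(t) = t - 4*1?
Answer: 632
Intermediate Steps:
z(t) = -4 + t (z(t) = t - 4 = -4 + t)
z(161) - 1*(-475) = (-4 + 161) - 1*(-475) = 157 + 475 = 632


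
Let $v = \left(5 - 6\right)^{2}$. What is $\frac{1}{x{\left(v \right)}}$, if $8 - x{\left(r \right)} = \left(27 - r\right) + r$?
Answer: $- \frac{1}{19} \approx -0.052632$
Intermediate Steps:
$v = 1$ ($v = \left(-1\right)^{2} = 1$)
$x{\left(r \right)} = -19$ ($x{\left(r \right)} = 8 - \left(\left(27 - r\right) + r\right) = 8 - 27 = -19$)
$\frac{1}{x{\left(v \right)}} = \frac{1}{-19} = - \frac{1}{19}$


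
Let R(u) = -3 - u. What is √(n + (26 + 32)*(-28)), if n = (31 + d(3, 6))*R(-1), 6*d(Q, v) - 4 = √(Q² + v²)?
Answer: √(-15186 - 9*√5)/3 ≈ 41.104*I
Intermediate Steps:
d(Q, v) = ⅔ + √(Q² + v²)/6
n = -190/3 - √5 (n = (31 + (⅔ + √(3² + 6²)/6))*(-3 - 1*(-1)) = (31 + (⅔ + √(9 + 36)/6))*(-3 + 1) = (31 + (⅔ + √45/6))*(-2) = (31 + (⅔ + (3*√5)/6))*(-2) = (31 + (⅔ + √5/2))*(-2) = (95/3 + √5/2)*(-2) = -190/3 - √5 ≈ -65.569)
√(n + (26 + 32)*(-28)) = √((-190/3 - √5) + (26 + 32)*(-28)) = √((-190/3 - √5) + 58*(-28)) = √((-190/3 - √5) - 1624) = √(-5062/3 - √5)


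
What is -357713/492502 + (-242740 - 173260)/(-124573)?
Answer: 160319450451/61352451646 ≈ 2.6131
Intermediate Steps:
-357713/492502 + (-242740 - 173260)/(-124573) = -357713*1/492502 - 416000*(-1/124573) = -357713/492502 + 416000/124573 = 160319450451/61352451646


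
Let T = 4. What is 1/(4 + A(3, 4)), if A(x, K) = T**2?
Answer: 1/20 ≈ 0.050000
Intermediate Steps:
A(x, K) = 16 (A(x, K) = 4**2 = 16)
1/(4 + A(3, 4)) = 1/(4 + 16) = 1/20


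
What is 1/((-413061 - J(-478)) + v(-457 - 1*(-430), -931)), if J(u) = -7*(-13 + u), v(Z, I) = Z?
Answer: -1/416525 ≈ -2.4008e-6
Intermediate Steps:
J(u) = 91 - 7*u
1/((-413061 - J(-478)) + v(-457 - 1*(-430), -931)) = 1/((-413061 - (91 - 7*(-478))) + (-457 - 1*(-430))) = 1/((-413061 - (91 + 3346)) + (-457 + 430)) = 1/((-413061 - 1*3437) - 27) = 1/((-413061 - 3437) - 27) = 1/(-416498 - 27) = 1/(-416525) = -1/416525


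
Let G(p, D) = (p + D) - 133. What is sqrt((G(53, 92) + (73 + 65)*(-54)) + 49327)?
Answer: sqrt(41887) ≈ 204.66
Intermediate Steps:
G(p, D) = -133 + D + p (G(p, D) = (D + p) - 133 = -133 + D + p)
sqrt((G(53, 92) + (73 + 65)*(-54)) + 49327) = sqrt(((-133 + 92 + 53) + (73 + 65)*(-54)) + 49327) = sqrt((12 + 138*(-54)) + 49327) = sqrt((12 - 7452) + 49327) = sqrt(-7440 + 49327) = sqrt(41887)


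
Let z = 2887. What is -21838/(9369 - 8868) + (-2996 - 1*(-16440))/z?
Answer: -56310862/1446387 ≈ -38.932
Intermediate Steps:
-21838/(9369 - 8868) + (-2996 - 1*(-16440))/z = -21838/(9369 - 8868) + (-2996 - 1*(-16440))/2887 = -21838/501 + (-2996 + 16440)*(1/2887) = -21838*1/501 + 13444*(1/2887) = -21838/501 + 13444/2887 = -56310862/1446387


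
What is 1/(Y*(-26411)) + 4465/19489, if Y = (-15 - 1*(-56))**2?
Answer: 198232098826/865251008699 ≈ 0.22910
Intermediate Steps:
Y = 1681 (Y = (-15 + 56)**2 = 41**2 = 1681)
1/(Y*(-26411)) + 4465/19489 = 1/(1681*(-26411)) + 4465/19489 = (1/1681)*(-1/26411) + 4465*(1/19489) = -1/44396891 + 4465/19489 = 198232098826/865251008699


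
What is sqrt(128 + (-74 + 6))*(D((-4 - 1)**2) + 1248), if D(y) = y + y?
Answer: 2596*sqrt(15) ≈ 10054.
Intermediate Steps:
D(y) = 2*y
sqrt(128 + (-74 + 6))*(D((-4 - 1)**2) + 1248) = sqrt(128 + (-74 + 6))*(2*(-4 - 1)**2 + 1248) = sqrt(128 - 68)*(2*(-5)**2 + 1248) = sqrt(60)*(2*25 + 1248) = (2*sqrt(15))*(50 + 1248) = (2*sqrt(15))*1298 = 2596*sqrt(15)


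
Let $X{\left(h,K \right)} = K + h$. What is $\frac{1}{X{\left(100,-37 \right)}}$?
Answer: $\frac{1}{63} \approx 0.015873$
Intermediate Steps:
$\frac{1}{X{\left(100,-37 \right)}} = \frac{1}{-37 + 100} = \frac{1}{63}$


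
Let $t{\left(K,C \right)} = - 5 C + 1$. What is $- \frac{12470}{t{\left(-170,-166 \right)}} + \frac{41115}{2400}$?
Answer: $\frac{282571}{132960} \approx 2.1252$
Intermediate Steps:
$t{\left(K,C \right)} = 1 - 5 C$
$- \frac{12470}{t{\left(-170,-166 \right)}} + \frac{41115}{2400} = - \frac{12470}{1 - -830} + \frac{41115}{2400} = - \frac{12470}{1 + 830} + 41115 \cdot \frac{1}{2400} = - \frac{12470}{831} + \frac{2741}{160} = \frac{282571}{132960}$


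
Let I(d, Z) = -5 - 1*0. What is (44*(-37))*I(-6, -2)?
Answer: 8140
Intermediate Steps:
I(d, Z) = -5 (I(d, Z) = -5 + 0 = -5)
(44*(-37))*I(-6, -2) = (44*(-37))*(-5) = -1628*(-5) = 8140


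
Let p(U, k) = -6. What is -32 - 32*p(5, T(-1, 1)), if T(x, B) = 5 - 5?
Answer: 160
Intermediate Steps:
T(x, B) = 0
-32 - 32*p(5, T(-1, 1)) = -32 - 32*(-6) = -32 + 192 = 160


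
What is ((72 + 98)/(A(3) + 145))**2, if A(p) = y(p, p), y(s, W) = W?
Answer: 7225/5476 ≈ 1.3194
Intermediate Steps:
A(p) = p
((72 + 98)/(A(3) + 145))**2 = ((72 + 98)/(3 + 145))**2 = (170/148)**2 = (170*(1/148))**2 = (85/74)**2 = 7225/5476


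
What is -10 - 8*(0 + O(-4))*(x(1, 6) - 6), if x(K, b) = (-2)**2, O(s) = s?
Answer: -74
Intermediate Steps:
x(K, b) = 4
-10 - 8*(0 + O(-4))*(x(1, 6) - 6) = -10 - 8*(0 - 4)*(4 - 6) = -10 - (-32)*(-2) = -10 - 8*8 = -10 - 64 = -74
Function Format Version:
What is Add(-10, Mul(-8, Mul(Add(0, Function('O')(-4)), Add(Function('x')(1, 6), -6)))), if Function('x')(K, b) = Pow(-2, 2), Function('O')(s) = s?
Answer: -74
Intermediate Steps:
Function('x')(K, b) = 4
Add(-10, Mul(-8, Mul(Add(0, Function('O')(-4)), Add(Function('x')(1, 6), -6)))) = Add(-10, Mul(-8, Mul(Add(0, -4), Add(4, -6)))) = Add(-10, Mul(-8, Mul(-4, -2))) = Add(-10, Mul(-8, 8)) = Add(-10, -64) = -74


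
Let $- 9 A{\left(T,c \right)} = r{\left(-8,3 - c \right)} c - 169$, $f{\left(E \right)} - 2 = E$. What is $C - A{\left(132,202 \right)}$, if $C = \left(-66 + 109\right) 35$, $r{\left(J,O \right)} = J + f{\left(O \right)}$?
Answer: $- \frac{28034}{9} \approx -3114.9$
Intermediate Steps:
$f{\left(E \right)} = 2 + E$
$r{\left(J,O \right)} = 2 + J + O$ ($r{\left(J,O \right)} = J + \left(2 + O\right) = 2 + J + O$)
$C = 1505$ ($C = 43 \cdot 35 = 1505$)
$A{\left(T,c \right)} = \frac{169}{9} - \frac{c \left(-3 - c\right)}{9}$ ($A{\left(T,c \right)} = - \frac{\left(2 - 8 - \left(-3 + c\right)\right) c - 169}{9} = - \frac{\left(-3 - c\right) c - 169}{9} = - \frac{c \left(-3 - c\right) - 169}{9} = - \frac{-169 + c \left(-3 - c\right)}{9} = \frac{169}{9} - \frac{c \left(-3 - c\right)}{9}$)
$C - A{\left(132,202 \right)} = 1505 - \left(\frac{169}{9} + \frac{1}{9} \cdot 202 \left(3 + 202\right)\right) = 1505 - \left(\frac{169}{9} + \frac{1}{9} \cdot 202 \cdot 205\right) = 1505 - \left(\frac{169}{9} + \frac{41410}{9}\right) = 1505 - \frac{41579}{9} = - \frac{28034}{9}$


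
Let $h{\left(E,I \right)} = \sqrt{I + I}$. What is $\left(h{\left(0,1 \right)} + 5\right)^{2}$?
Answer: $\left(5 + \sqrt{2}\right)^{2} \approx 41.142$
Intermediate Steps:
$h{\left(E,I \right)} = \sqrt{2} \sqrt{I}$ ($h{\left(E,I \right)} = \sqrt{2 I} = \sqrt{2} \sqrt{I}$)
$\left(h{\left(0,1 \right)} + 5\right)^{2} = \left(\sqrt{2} \sqrt{1} + 5\right)^{2} = \left(\sqrt{2} \cdot 1 + 5\right)^{2} = \left(\sqrt{2} + 5\right)^{2} = \left(5 + \sqrt{2}\right)^{2}$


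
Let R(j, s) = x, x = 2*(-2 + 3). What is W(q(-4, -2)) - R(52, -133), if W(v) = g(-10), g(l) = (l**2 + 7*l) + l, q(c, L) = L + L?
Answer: 18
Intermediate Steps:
q(c, L) = 2*L
g(l) = l**2 + 8*l
W(v) = 20 (W(v) = -10*(8 - 10) = -10*(-2) = 20)
x = 2 (x = 2*1 = 2)
R(j, s) = 2
W(q(-4, -2)) - R(52, -133) = 20 - 1*2 = 20 - 2 = 18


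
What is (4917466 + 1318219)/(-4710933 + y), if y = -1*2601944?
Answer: -6235685/7312877 ≈ -0.85270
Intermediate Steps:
y = -2601944
(4917466 + 1318219)/(-4710933 + y) = (4917466 + 1318219)/(-4710933 - 2601944) = 6235685/(-7312877) = 6235685*(-1/7312877) = -6235685/7312877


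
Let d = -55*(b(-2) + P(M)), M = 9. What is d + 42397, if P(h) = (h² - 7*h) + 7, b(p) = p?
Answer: 41132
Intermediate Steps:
P(h) = 7 + h² - 7*h
d = -1265 (d = -55*(-2 + (7 + 9² - 7*9)) = -55*(-2 + (7 + 81 - 63)) = -55*(-2 + 25) = -55*23 = -1265)
d + 42397 = -1265 + 42397 = 41132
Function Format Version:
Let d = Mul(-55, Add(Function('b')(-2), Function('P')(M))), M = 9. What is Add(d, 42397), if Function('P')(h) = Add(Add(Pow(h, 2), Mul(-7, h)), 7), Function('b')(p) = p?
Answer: 41132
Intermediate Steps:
Function('P')(h) = Add(7, Pow(h, 2), Mul(-7, h))
d = -1265 (d = Mul(-55, Add(-2, Add(7, Pow(9, 2), Mul(-7, 9)))) = Mul(-55, Add(-2, Add(7, 81, -63))) = Mul(-55, Add(-2, 25)) = Mul(-55, 23) = -1265)
Add(d, 42397) = Add(-1265, 42397) = 41132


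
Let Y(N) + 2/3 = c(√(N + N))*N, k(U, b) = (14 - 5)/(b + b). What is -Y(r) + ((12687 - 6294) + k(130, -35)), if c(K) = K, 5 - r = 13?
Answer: 1342643/210 + 32*I ≈ 6393.5 + 32.0*I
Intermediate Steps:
r = -8 (r = 5 - 1*13 = 5 - 13 = -8)
k(U, b) = 9/(2*b) (k(U, b) = 9/((2*b)) = 9*(1/(2*b)) = 9/(2*b))
Y(N) = -⅔ + √2*N^(3/2) (Y(N) = -⅔ + √(N + N)*N = -⅔ + √(2*N)*N = -⅔ + (√2*√N)*N = -⅔ + √2*N^(3/2))
-Y(r) + ((12687 - 6294) + k(130, -35)) = -(-⅔ + √2*(-8)^(3/2)) + ((12687 - 6294) + (9/2)/(-35)) = -(-⅔ + √2*(-16*I*√2)) + (6393 + (9/2)*(-1/35)) = -(-⅔ - 32*I) + (6393 - 9/70) = (⅔ + 32*I) + 447501/70 = 1342643/210 + 32*I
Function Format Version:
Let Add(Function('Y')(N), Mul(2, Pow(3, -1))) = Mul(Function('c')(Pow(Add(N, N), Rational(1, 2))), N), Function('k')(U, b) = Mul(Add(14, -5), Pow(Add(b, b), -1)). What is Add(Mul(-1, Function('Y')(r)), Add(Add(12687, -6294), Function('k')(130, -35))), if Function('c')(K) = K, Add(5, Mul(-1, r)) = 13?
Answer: Add(Rational(1342643, 210), Mul(32, I)) ≈ Add(6393.5, Mul(32.000, I))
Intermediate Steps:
r = -8 (r = Add(5, Mul(-1, 13)) = Add(5, -13) = -8)
Function('k')(U, b) = Mul(Rational(9, 2), Pow(b, -1)) (Function('k')(U, b) = Mul(9, Pow(Mul(2, b), -1)) = Mul(9, Mul(Rational(1, 2), Pow(b, -1))) = Mul(Rational(9, 2), Pow(b, -1)))
Function('Y')(N) = Add(Rational(-2, 3), Mul(Pow(2, Rational(1, 2)), Pow(N, Rational(3, 2)))) (Function('Y')(N) = Add(Rational(-2, 3), Mul(Pow(Add(N, N), Rational(1, 2)), N)) = Add(Rational(-2, 3), Mul(Pow(Mul(2, N), Rational(1, 2)), N)) = Add(Rational(-2, 3), Mul(Mul(Pow(2, Rational(1, 2)), Pow(N, Rational(1, 2))), N)) = Add(Rational(-2, 3), Mul(Pow(2, Rational(1, 2)), Pow(N, Rational(3, 2)))))
Add(Mul(-1, Function('Y')(r)), Add(Add(12687, -6294), Function('k')(130, -35))) = Add(Mul(-1, Add(Rational(-2, 3), Mul(Pow(2, Rational(1, 2)), Pow(-8, Rational(3, 2))))), Add(Add(12687, -6294), Mul(Rational(9, 2), Pow(-35, -1)))) = Add(Mul(-1, Add(Rational(-2, 3), Mul(Pow(2, Rational(1, 2)), Mul(-16, I, Pow(2, Rational(1, 2)))))), Add(6393, Mul(Rational(9, 2), Rational(-1, 35)))) = Add(Mul(-1, Add(Rational(-2, 3), Mul(-32, I))), Add(6393, Rational(-9, 70))) = Add(Add(Rational(2, 3), Mul(32, I)), Rational(447501, 70)) = Add(Rational(1342643, 210), Mul(32, I))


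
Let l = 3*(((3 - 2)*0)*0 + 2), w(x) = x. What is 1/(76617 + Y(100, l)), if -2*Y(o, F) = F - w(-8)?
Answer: 1/76610 ≈ 1.3053e-5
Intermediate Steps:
l = 6 (l = 3*((1*0)*0 + 2) = 3*(0*0 + 2) = 3*(0 + 2) = 3*2 = 6)
Y(o, F) = -4 - F/2 (Y(o, F) = -(F - 1*(-8))/2 = -(F + 8)/2 = -(8 + F)/2 = -4 - F/2)
1/(76617 + Y(100, l)) = 1/(76617 + (-4 - ½*6)) = 1/(76617 + (-4 - 3)) = 1/(76617 - 7) = 1/76610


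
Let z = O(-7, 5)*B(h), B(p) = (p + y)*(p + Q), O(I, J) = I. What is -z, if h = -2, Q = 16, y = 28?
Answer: 2548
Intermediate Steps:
B(p) = (16 + p)*(28 + p) (B(p) = (p + 28)*(p + 16) = (28 + p)*(16 + p) = (16 + p)*(28 + p))
z = -2548 (z = -7*(448 + (-2)² + 44*(-2)) = -7*(448 + 4 - 88) = -7*364 = -2548)
-z = -1*(-2548) = 2548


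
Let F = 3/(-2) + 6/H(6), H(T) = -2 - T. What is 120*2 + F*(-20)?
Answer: 285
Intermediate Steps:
F = -9/4 (F = 3/(-2) + 6/(-2 - 1*6) = 3*(-½) + 6/(-2 - 6) = -3/2 + 6/(-8) = -3/2 + 6*(-⅛) = -3/2 - ¾ = -9/4 ≈ -2.2500)
120*2 + F*(-20) = 120*2 - 9/4*(-20) = 240 + 45 = 285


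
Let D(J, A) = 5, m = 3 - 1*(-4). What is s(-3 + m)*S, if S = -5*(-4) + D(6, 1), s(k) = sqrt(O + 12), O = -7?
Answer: 25*sqrt(5) ≈ 55.902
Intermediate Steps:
m = 7 (m = 3 + 4 = 7)
s(k) = sqrt(5) (s(k) = sqrt(-7 + 12) = sqrt(5))
S = 25 (S = -5*(-4) + 5 = 20 + 5 = 25)
s(-3 + m)*S = sqrt(5)*25 = 25*sqrt(5)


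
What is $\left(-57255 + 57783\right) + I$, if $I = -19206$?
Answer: $-18678$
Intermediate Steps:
$\left(-57255 + 57783\right) + I = \left(-57255 + 57783\right) - 19206 = 528 - 19206 = -18678$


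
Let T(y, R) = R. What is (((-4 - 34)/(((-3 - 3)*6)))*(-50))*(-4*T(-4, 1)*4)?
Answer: 7600/9 ≈ 844.44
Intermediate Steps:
(((-4 - 34)/(((-3 - 3)*6)))*(-50))*(-4*T(-4, 1)*4) = (((-4 - 34)/(((-3 - 3)*6)))*(-50))*(-4*1*4) = (-38/((-6*6))*(-50))*(-4*4) = (-38/(-36)*(-50))*(-16) = (-38*(-1/36)*(-50))*(-16) = ((19/18)*(-50))*(-16) = -475/9*(-16) = 7600/9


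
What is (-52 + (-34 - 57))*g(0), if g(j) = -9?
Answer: 1287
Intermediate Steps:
(-52 + (-34 - 57))*g(0) = (-52 + (-34 - 57))*(-9) = (-52 - 91)*(-9) = -143*(-9) = 1287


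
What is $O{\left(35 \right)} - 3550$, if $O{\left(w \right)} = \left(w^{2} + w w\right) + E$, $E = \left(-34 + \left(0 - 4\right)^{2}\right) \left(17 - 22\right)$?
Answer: $-1010$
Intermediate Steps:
$E = 90$ ($E = \left(-34 + \left(-4\right)^{2}\right) \left(-5\right) = \left(-34 + 16\right) \left(-5\right) = \left(-18\right) \left(-5\right) = 90$)
$O{\left(w \right)} = 90 + 2 w^{2}$ ($O{\left(w \right)} = \left(w^{2} + w w\right) + 90 = \left(w^{2} + w^{2}\right) + 90 = 2 w^{2} + 90 = 90 + 2 w^{2}$)
$O{\left(35 \right)} - 3550 = \left(90 + 2 \cdot 35^{2}\right) - 3550 = \left(90 + 2 \cdot 1225\right) - 3550 = \left(90 + 2450\right) - 3550 = 2540 - 3550 = -1010$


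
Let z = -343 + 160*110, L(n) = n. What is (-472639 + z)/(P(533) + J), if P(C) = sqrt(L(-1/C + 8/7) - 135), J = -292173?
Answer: 680947548554/436895811463 + 3748*I*sqrt(51760163)/436895811463 ≈ 1.5586 + 6.1719e-5*I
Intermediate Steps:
z = 17257 (z = -343 + 17600 = 17257)
P(C) = sqrt(-937/7 - 1/C) (P(C) = sqrt((-1/C + 8/7) - 135) = sqrt((8/7 - 1/C) - 135) = sqrt(-937/7 - 1/C))
(-472639 + z)/(P(533) + J) = (-472639 + 17257)/(sqrt(-6559 - 49/533)/7 - 292173) = -455382/(sqrt(-6559 - 49*1/533)/7 - 292173) = -455382/(sqrt(-6559 - 49/533)/7 - 292173) = -455382/(sqrt(-3495996/533)/7 - 292173) = -455382/((6*I*sqrt(51760163)/533)/7 - 292173) = -455382/(6*I*sqrt(51760163)/3731 - 292173) = -455382/(-292173 + 6*I*sqrt(51760163)/3731)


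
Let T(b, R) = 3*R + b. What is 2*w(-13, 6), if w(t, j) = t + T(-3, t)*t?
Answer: 1066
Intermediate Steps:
T(b, R) = b + 3*R
w(t, j) = t + t*(-3 + 3*t) (w(t, j) = t + (-3 + 3*t)*t = t + t*(-3 + 3*t))
2*w(-13, 6) = 2*(-13*(-2 + 3*(-13))) = 2*(-13*(-2 - 39)) = 2*(-13*(-41)) = 2*533 = 1066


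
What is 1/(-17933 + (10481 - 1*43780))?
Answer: -1/51232 ≈ -1.9519e-5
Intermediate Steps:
1/(-17933 + (10481 - 1*43780)) = 1/(-17933 + (10481 - 43780)) = 1/(-17933 - 33299) = 1/(-51232) = -1/51232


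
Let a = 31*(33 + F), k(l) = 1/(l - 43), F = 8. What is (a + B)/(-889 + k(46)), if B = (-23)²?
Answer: -2700/1333 ≈ -2.0255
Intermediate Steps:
B = 529
k(l) = 1/(-43 + l)
a = 1271 (a = 31*(33 + 8) = 31*41 = 1271)
(a + B)/(-889 + k(46)) = (1271 + 529)/(-889 + 1/(-43 + 46)) = 1800/(-889 + 1/3) = 1800/(-889 + ⅓) = 1800/(-2666/3) = 1800*(-3/2666) = -2700/1333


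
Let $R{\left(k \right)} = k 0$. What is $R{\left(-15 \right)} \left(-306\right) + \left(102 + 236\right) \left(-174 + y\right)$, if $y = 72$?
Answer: $-34476$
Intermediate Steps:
$R{\left(k \right)} = 0$
$R{\left(-15 \right)} \left(-306\right) + \left(102 + 236\right) \left(-174 + y\right) = 0 \left(-306\right) + \left(102 + 236\right) \left(-174 + 72\right) = 0 + 338 \left(-102\right) = 0 - 34476 = -34476$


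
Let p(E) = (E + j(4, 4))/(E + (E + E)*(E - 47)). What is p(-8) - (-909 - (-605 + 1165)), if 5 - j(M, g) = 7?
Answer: 640479/436 ≈ 1469.0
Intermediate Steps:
j(M, g) = -2 (j(M, g) = 5 - 1*7 = 5 - 7 = -2)
p(E) = (-2 + E)/(E + 2*E*(-47 + E)) (p(E) = (E - 2)/(E + (E + E)*(E - 47)) = (-2 + E)/(E + (2*E)*(-47 + E)) = (-2 + E)/(E + 2*E*(-47 + E)))
p(-8) - (-909 - (-605 + 1165)) = (-2 - 8)/((-8)*(-93 + 2*(-8))) - (-909 - (-605 + 1165)) = -1/8*(-10)/(-93 - 16) - (-909 - 1*560) = -1/8*(-10)/(-109) - (-909 - 560) = -1/8*(-1/109)*(-10) - 1*(-1469) = -5/436 + 1469 = 640479/436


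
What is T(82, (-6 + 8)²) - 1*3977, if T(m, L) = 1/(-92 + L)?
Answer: -349977/88 ≈ -3977.0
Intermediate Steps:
T(82, (-6 + 8)²) - 1*3977 = 1/(-92 + (-6 + 8)²) - 1*3977 = 1/(-92 + 2²) - 3977 = 1/(-92 + 4) - 3977 = 1/(-88) - 3977 = -1/88 - 3977 = -349977/88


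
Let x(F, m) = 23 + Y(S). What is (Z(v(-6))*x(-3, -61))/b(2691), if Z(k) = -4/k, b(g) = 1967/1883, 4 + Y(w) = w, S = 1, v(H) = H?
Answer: 10760/843 ≈ 12.764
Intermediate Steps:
Y(w) = -4 + w
b(g) = 281/269 (b(g) = 1967*(1/1883) = 281/269)
x(F, m) = 20 (x(F, m) = 23 + (-4 + 1) = 23 - 3 = 20)
(Z(v(-6))*x(-3, -61))/b(2691) = (-4/(-6)*20)/(281/269) = (-4*(-⅙)*20)*(269/281) = ((⅔)*20)*(269/281) = (40/3)*(269/281) = 10760/843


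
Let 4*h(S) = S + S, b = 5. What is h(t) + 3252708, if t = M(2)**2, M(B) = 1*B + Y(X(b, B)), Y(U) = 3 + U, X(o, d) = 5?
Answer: 3252758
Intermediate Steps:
M(B) = 8 + B (M(B) = 1*B + (3 + 5) = B + 8 = 8 + B)
t = 100 (t = (8 + 2)**2 = 10**2 = 100)
h(S) = S/2 (h(S) = (S + S)/4 = (2*S)/4 = S/2)
h(t) + 3252708 = (1/2)*100 + 3252708 = 50 + 3252708 = 3252758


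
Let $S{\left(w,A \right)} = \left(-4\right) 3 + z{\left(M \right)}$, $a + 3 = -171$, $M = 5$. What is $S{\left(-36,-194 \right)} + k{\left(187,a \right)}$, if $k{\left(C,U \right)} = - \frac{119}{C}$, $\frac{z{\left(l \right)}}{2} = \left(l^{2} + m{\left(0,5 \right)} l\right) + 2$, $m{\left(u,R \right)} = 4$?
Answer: $\frac{895}{11} \approx 81.364$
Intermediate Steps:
$a = -174$ ($a = -3 - 171 = -174$)
$z{\left(l \right)} = 4 + 2 l^{2} + 8 l$ ($z{\left(l \right)} = 2 \left(\left(l^{2} + 4 l\right) + 2\right) = 2 \left(2 + l^{2} + 4 l\right) = 4 + 2 l^{2} + 8 l$)
$S{\left(w,A \right)} = 82$ ($S{\left(w,A \right)} = \left(-4\right) 3 + \left(4 + 2 \cdot 5^{2} + 8 \cdot 5\right) = -12 + \left(4 + 2 \cdot 25 + 40\right) = -12 + \left(4 + 50 + 40\right) = -12 + 94 = 82$)
$S{\left(-36,-194 \right)} + k{\left(187,a \right)} = 82 - \frac{119}{187} = 82 - \frac{7}{11} = \frac{895}{11}$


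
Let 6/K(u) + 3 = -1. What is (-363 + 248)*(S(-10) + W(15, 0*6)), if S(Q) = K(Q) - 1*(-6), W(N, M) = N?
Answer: -4485/2 ≈ -2242.5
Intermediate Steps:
K(u) = -3/2 (K(u) = 6/(-3 - 1) = 6/(-4) = 6*(-¼) = -3/2)
S(Q) = 9/2 (S(Q) = -3/2 - 1*(-6) = -3/2 + 6 = 9/2)
(-363 + 248)*(S(-10) + W(15, 0*6)) = (-363 + 248)*(9/2 + 15) = -115*39/2 = -4485/2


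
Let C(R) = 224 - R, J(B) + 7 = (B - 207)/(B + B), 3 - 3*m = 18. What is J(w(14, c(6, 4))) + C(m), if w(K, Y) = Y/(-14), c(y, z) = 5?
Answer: 5123/10 ≈ 512.30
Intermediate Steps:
m = -5 (m = 1 - 1/3*18 = 1 - 6 = -5)
w(K, Y) = -Y/14 (w(K, Y) = Y*(-1/14) = -Y/14)
J(B) = -7 + (-207 + B)/(2*B) (J(B) = -7 + (B - 207)/(B + B) = -7 + (-207 + B)/((2*B)) = -7 + (-207 + B)*(1/(2*B)) = -7 + (-207 + B)/(2*B))
J(w(14, c(6, 4))) + C(m) = (-207 - (-13)*5/14)/(2*((-1/14*5))) + (224 - 1*(-5)) = (-207 - 13*(-5/14))/(2*(-5/14)) + (224 + 5) = (1/2)*(-14/5)*(-207 + 65/14) + 229 = (1/2)*(-14/5)*(-2833/14) + 229 = 2833/10 + 229 = 5123/10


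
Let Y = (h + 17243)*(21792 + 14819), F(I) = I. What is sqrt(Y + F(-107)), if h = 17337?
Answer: sqrt(1266008273) ≈ 35581.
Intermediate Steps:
Y = 1266008380 (Y = (17337 + 17243)*(21792 + 14819) = 34580*36611 = 1266008380)
sqrt(Y + F(-107)) = sqrt(1266008380 - 107) = sqrt(1266008273)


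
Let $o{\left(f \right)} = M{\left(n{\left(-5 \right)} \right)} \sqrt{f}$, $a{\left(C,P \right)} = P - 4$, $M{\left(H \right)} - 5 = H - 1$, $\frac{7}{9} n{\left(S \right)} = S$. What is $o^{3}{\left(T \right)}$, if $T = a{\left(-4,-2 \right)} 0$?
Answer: $0$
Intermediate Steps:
$n{\left(S \right)} = \frac{9 S}{7}$
$M{\left(H \right)} = 4 + H$ ($M{\left(H \right)} = 5 + \left(H - 1\right) = 5 + \left(-1 + H\right) = 4 + H$)
$a{\left(C,P \right)} = -4 + P$
$T = 0$ ($T = \left(-4 - 2\right) 0 = \left(-6\right) 0 = 0$)
$o{\left(f \right)} = - \frac{17 \sqrt{f}}{7}$ ($o{\left(f \right)} = \left(4 + \frac{9}{7} \left(-5\right)\right) \sqrt{f} = \left(4 - \frac{45}{7}\right) \sqrt{f} = - \frac{17 \sqrt{f}}{7}$)
$o^{3}{\left(T \right)} = \left(- \frac{17 \sqrt{0}}{7}\right)^{3} = \left(\left(- \frac{17}{7}\right) 0\right)^{3} = 0^{3} = 0$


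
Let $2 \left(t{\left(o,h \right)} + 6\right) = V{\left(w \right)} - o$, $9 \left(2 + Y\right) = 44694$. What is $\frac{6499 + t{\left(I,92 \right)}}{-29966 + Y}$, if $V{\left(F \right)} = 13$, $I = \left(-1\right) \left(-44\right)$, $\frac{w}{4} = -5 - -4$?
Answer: $- \frac{12955}{50004} \approx -0.25908$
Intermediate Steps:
$Y = 4964$ ($Y = -2 + \frac{1}{9} \cdot 44694 = -2 + 4966 = 4964$)
$w = -4$ ($w = 4 \left(-5 - -4\right) = 4 \left(-5 + 4\right) = 4 \left(-1\right) = -4$)
$I = 44$
$t{\left(o,h \right)} = \frac{1}{2} - \frac{o}{2}$ ($t{\left(o,h \right)} = -6 + \frac{13 - o}{2} = -6 - \left(- \frac{13}{2} + \frac{o}{2}\right) = \frac{1}{2} - \frac{o}{2}$)
$\frac{6499 + t{\left(I,92 \right)}}{-29966 + Y} = \frac{6499 + \left(\frac{1}{2} - 22\right)}{-29966 + 4964} = \frac{6499 + \left(\frac{1}{2} - 22\right)}{-25002} = \left(6499 - \frac{43}{2}\right) \left(- \frac{1}{25002}\right) = \frac{12955}{2} \left(- \frac{1}{25002}\right) = - \frac{12955}{50004}$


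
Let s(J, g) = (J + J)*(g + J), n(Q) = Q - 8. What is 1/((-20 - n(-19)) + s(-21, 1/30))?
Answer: 5/4438 ≈ 0.0011266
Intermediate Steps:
n(Q) = -8 + Q
s(J, g) = 2*J*(J + g) (s(J, g) = (2*J)*(J + g) = 2*J*(J + g))
1/((-20 - n(-19)) + s(-21, 1/30)) = 1/((-20 - (-8 - 19)) + 2*(-21)*(-21 + 1/30)) = 1/((-20 - 1*(-27)) + 2*(-21)*(-21 + 1/30)) = 1/((-20 + 27) + 2*(-21)*(-629/30)) = 1/(7 + 4403/5) = 1/(4438/5) = 5/4438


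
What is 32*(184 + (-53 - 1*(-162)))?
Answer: 9376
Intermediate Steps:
32*(184 + (-53 - 1*(-162))) = 32*(184 + (-53 + 162)) = 32*(184 + 109) = 32*293 = 9376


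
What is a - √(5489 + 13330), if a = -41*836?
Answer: -34276 - 3*√2091 ≈ -34413.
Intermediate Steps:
a = -34276
a - √(5489 + 13330) = -34276 - √(5489 + 13330) = -34276 - √18819 = -34276 - 3*√2091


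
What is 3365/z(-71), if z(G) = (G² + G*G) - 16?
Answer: 3365/10066 ≈ 0.33429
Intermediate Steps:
z(G) = -16 + 2*G² (z(G) = (G² + G²) - 16 = 2*G² - 16 = -16 + 2*G²)
3365/z(-71) = 3365/(-16 + 2*(-71)²) = 3365/(-16 + 2*5041) = 3365/(-16 + 10082) = 3365/10066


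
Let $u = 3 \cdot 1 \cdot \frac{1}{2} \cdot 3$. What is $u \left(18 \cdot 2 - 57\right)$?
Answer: $- \frac{189}{2} \approx -94.5$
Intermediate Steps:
$u = \frac{9}{2}$ ($u = 3 \cdot 1 \cdot \frac{1}{2} \cdot 3 = 3 \cdot \frac{1}{2} \cdot 3 = \frac{3}{2} \cdot 3 = \frac{9}{2} \approx 4.5$)
$u \left(18 \cdot 2 - 57\right) = \frac{9 \left(18 \cdot 2 - 57\right)}{2} = \frac{9 \left(36 - 57\right)}{2} = \frac{9}{2} \left(-21\right) = - \frac{189}{2}$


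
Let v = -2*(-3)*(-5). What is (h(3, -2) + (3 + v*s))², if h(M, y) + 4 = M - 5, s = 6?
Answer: 33489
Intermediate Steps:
h(M, y) = -9 + M (h(M, y) = -4 + (M - 5) = -4 + (-5 + M) = -9 + M)
v = -30 (v = 6*(-5) = -30)
(h(3, -2) + (3 + v*s))² = ((-9 + 3) + (3 - 30*6))² = (-6 + (3 - 180))² = (-6 - 177)² = (-183)² = 33489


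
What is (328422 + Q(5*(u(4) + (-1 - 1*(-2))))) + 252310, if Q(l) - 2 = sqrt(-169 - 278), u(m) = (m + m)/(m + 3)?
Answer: 580734 + I*sqrt(447) ≈ 5.8073e+5 + 21.142*I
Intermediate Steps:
u(m) = 2*m/(3 + m) (u(m) = (2*m)/(3 + m) = 2*m/(3 + m))
Q(l) = 2 + I*sqrt(447) (Q(l) = 2 + sqrt(-169 - 278) = 2 + sqrt(-447) = 2 + I*sqrt(447))
(328422 + Q(5*(u(4) + (-1 - 1*(-2))))) + 252310 = (328422 + (2 + I*sqrt(447))) + 252310 = (328424 + I*sqrt(447)) + 252310 = 580734 + I*sqrt(447)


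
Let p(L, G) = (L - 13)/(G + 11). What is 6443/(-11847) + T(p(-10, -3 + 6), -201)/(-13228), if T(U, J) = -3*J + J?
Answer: -44995249/78356058 ≈ -0.57424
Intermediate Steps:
p(L, G) = (-13 + L)/(11 + G)
T(U, J) = -2*J
6443/(-11847) + T(p(-10, -3 + 6), -201)/(-13228) = 6443/(-11847) - 2*(-201)/(-13228) = 6443*(-1/11847) + 402*(-1/13228) = -6443/11847 - 201/6614 = -44995249/78356058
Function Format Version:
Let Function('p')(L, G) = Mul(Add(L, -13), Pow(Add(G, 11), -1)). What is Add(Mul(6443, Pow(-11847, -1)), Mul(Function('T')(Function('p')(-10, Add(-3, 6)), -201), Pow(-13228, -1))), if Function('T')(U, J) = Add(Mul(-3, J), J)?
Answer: Rational(-44995249, 78356058) ≈ -0.57424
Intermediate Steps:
Function('p')(L, G) = Mul(Pow(Add(11, G), -1), Add(-13, L)) (Function('p')(L, G) = Mul(Add(-13, L), Pow(Add(11, G), -1)) = Mul(Pow(Add(11, G), -1), Add(-13, L)))
Function('T')(U, J) = Mul(-2, J)
Add(Mul(6443, Pow(-11847, -1)), Mul(Function('T')(Function('p')(-10, Add(-3, 6)), -201), Pow(-13228, -1))) = Add(Mul(6443, Pow(-11847, -1)), Mul(Mul(-2, -201), Pow(-13228, -1))) = Add(Mul(6443, Rational(-1, 11847)), Mul(402, Rational(-1, 13228))) = Add(Rational(-6443, 11847), Rational(-201, 6614)) = Rational(-44995249, 78356058)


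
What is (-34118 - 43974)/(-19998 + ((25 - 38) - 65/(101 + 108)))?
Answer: 4080307/1045591 ≈ 3.9024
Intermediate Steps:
(-34118 - 43974)/(-19998 + ((25 - 38) - 65/(101 + 108))) = -78092/(-19998 + (-13 - 65/209)) = -78092/(-19998 - 2782/209) = -78092/(-4182364/209) = -78092*(-209/4182364) = 4080307/1045591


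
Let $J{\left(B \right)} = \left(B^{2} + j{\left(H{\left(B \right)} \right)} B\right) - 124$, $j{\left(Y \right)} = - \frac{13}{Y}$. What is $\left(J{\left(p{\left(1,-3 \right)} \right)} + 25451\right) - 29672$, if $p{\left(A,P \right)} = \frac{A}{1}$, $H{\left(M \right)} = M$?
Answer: $-4357$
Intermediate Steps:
$p{\left(A,P \right)} = A$ ($p{\left(A,P \right)} = A 1 = A$)
$J{\left(B \right)} = -137 + B^{2}$ ($J{\left(B \right)} = \left(B^{2} + - \frac{13}{B} B\right) - 124 = \left(B^{2} - 13\right) - 124 = \left(-13 + B^{2}\right) - 124 = -137 + B^{2}$)
$\left(J{\left(p{\left(1,-3 \right)} \right)} + 25451\right) - 29672 = \left(\left(-137 + 1^{2}\right) + 25451\right) - 29672 = \left(\left(-137 + 1\right) + 25451\right) - 29672 = \left(-136 + 25451\right) - 29672 = 25315 - 29672 = -4357$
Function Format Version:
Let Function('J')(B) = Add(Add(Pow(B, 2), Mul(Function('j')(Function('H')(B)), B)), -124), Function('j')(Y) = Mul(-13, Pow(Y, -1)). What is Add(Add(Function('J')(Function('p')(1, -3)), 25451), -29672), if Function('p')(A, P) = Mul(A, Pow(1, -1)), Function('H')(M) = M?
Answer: -4357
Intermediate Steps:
Function('p')(A, P) = A (Function('p')(A, P) = Mul(A, 1) = A)
Function('J')(B) = Add(-137, Pow(B, 2)) (Function('J')(B) = Add(Add(Pow(B, 2), Mul(Mul(-13, Pow(B, -1)), B)), -124) = Add(Add(Pow(B, 2), -13), -124) = Add(Add(-13, Pow(B, 2)), -124) = Add(-137, Pow(B, 2)))
Add(Add(Function('J')(Function('p')(1, -3)), 25451), -29672) = Add(Add(Add(-137, Pow(1, 2)), 25451), -29672) = Add(Add(Add(-137, 1), 25451), -29672) = Add(Add(-136, 25451), -29672) = Add(25315, -29672) = -4357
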